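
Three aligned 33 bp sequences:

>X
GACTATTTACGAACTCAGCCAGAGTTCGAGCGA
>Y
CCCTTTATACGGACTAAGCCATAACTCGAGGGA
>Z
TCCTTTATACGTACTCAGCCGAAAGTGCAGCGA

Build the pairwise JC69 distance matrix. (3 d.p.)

d(X,Y) = 0.388, d(X,Z) = 0.441, d(Y,Z) = 0.339

X–Y: 10/33 sites differ → p ≈ 0.30303, d = −0.75 ln(1 − 0.40404) = 0.388186 ≈ 0.388.
X–Z: 11/33 sites differ → p ≈ 0.333333, d = −0.75 ln(1 − 0.444444) = 0.440839 ≈ 0.441.
Y–Z: 9/33 sites differ → p ≈ 0.272727, d = −0.75 ln(1 − 0.363636) = 0.338988 ≈ 0.339.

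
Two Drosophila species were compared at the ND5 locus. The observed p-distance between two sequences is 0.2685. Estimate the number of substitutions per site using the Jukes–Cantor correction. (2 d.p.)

0.33

d = −(3/4) ln(1 − 4p/3) = −0.75 ln(1 − 0.358) = −0.75 ln(0.642)
  = −0.75 × (-0.443167) = 0.332375 substitutions/site.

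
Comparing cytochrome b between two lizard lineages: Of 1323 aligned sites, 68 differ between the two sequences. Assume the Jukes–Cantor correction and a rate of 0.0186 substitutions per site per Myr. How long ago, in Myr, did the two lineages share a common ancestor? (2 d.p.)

p = 68/1323 ≈ 0.051398.
d = −(3/4) ln(1 − 4p/3) = −0.75 ln(1 − 0.068531) = −0.75 ln(0.931469)
  = −0.75 × (-0.070992) = 0.053244 substitutions/site.
Under a molecular clock d = 2μt, so t = d/(2μ) = 0.053244 / (2 × 0.0186) = 1.43 Myr.

1.43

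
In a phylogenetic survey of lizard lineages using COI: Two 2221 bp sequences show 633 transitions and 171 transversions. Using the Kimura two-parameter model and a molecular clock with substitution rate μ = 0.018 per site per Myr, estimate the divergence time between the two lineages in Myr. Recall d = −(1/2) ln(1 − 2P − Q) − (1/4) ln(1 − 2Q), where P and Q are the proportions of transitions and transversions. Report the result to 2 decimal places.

15.62

P = 633/2221 ≈ 0.285007 and Q = 171/2221 ≈ 0.076992.
Under the Kimura two-parameter model, d = −½ ln(1 − 2P − Q) − ¼ ln(1 − 2Q).
1 − 2P − Q = 0.352994, giving −½ ln(0.352994) = 0.520652.
1 − 2Q = 0.846016, giving −¼ ln(0.846016) = 0.041804.
d = 0.520652 + 0.041804 = 0.562456.
Under a molecular clock d = 2μt, so t = d/(2μ) = 0.562456 / (2 × 0.018) = 15.62 Myr.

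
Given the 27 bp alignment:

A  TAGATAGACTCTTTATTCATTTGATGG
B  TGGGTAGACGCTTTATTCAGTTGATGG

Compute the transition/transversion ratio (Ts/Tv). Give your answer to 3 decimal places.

1.000

Transitions are A↔G and C↔T; transversions are all other mismatches.
Transitions: 2. Transversions: 2.
R = 2/2 = 1.000.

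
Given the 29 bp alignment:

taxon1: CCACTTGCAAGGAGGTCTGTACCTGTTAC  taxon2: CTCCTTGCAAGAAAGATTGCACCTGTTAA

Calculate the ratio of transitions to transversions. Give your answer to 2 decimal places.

Transitions are A↔G and C↔T; transversions are all other mismatches.
Transitions: 5. Transversions: 3.
R = 5/3 = 1.666666… ≈ 1.67 (to 2 d.p.).

1.67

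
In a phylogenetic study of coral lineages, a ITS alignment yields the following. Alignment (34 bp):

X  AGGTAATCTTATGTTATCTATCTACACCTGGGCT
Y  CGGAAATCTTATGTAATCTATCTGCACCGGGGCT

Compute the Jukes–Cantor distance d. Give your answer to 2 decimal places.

The sequences differ at 5 of 34 sites (1, 4, 15, 24, 29), so p = 5/34 ≈ 0.147059.
d = −(3/4) ln(1 − 4p/3) = −0.75 ln(1 − 0.196079) = −0.75 ln(0.803921)
  = −0.75 × (-0.218254) = 0.163691 substitutions/site.

0.16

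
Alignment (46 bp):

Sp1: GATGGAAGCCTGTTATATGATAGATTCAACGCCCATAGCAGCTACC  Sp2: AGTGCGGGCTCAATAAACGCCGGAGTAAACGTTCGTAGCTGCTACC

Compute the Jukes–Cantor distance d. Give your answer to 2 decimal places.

0.65

The sequences differ at 20 of 46 sites, so p = 20/46 ≈ 0.434783.
d = −(3/4) ln(1 − 4p/3) = −0.75 ln(1 − 0.579711) = −0.75 ln(0.420289)
  = −0.75 × (-0.866813) = 0.650110 substitutions/site.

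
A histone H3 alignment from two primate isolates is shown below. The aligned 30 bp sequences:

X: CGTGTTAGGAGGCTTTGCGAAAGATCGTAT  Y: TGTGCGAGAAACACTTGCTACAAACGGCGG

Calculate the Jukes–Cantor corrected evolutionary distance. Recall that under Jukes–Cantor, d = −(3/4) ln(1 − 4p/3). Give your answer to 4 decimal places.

0.9313

The sequences differ at 16 of 30 sites, so p = 16/30 ≈ 0.533333.
d = −(3/4) ln(1 − 4p/3) = −0.75 ln(1 − 0.711111) = −0.75 ln(0.288889)
  = −0.75 × (-1.241713) = 0.931285 substitutions/site.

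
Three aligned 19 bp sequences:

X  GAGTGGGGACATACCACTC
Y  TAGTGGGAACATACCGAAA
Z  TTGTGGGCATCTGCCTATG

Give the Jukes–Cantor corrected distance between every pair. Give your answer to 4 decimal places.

d(X,Y) = 0.4099, d(X,Z) = 0.7489, d(Y,Z) = 0.6181

X–Y: 6/19 sites differ → p ≈ 0.315789, d = −0.75 ln(1 − 0.421052) = 0.409907 ≈ 0.4099.
X–Z: 9/19 sites differ → p ≈ 0.473684, d = −0.75 ln(1 − 0.631579) = 0.748897 ≈ 0.7489.
Y–Z: 8/19 sites differ → p ≈ 0.421053, d = −0.75 ln(1 − 0.561404) = 0.618132 ≈ 0.6181.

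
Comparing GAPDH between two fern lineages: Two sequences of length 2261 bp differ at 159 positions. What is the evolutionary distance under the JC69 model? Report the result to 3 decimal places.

0.074

p = 159/2261 ≈ 0.070323.
d = −(3/4) ln(1 − 4p/3) = −0.75 ln(1 − 0.093764) = −0.75 ln(0.906236)
  = −0.75 × (-0.098456) = 0.073842 substitutions/site.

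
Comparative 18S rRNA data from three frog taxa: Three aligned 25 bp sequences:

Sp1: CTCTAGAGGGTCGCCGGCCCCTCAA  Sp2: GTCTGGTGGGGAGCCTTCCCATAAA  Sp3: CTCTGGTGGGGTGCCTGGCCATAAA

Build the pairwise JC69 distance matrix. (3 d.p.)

d(Sp1,Sp2) = 0.490, d(Sp1,Sp3) = 0.417, d(Sp2,Sp3) = 0.180

Sp1–Sp2: 9/25 sites differ → p = 0.36, d = −0.75 ln(1 − 0.48) = 0.490445 ≈ 0.490.
Sp1–Sp3: 8/25 sites differ → p = 0.32, d = −0.75 ln(1 − 0.426667) = 0.417216 ≈ 0.417.
Sp2–Sp3: 4/25 sites differ → p = 0.16, d = −0.75 ln(1 − 0.213333) = 0.179963 ≈ 0.180.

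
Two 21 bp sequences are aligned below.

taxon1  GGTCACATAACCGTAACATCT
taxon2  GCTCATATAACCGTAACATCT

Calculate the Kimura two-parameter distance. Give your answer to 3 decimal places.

Of 21 sites, 1 differences are transitions and 1 are transversions, so P = 1/21 ≈ 0.047619 and Q = 1/21 ≈ 0.047619.
Under the Kimura two-parameter model, d = −½ ln(1 − 2P − Q) − ¼ ln(1 − 2Q).
1 − 2P − Q = 0.857143, giving −½ ln(0.857143) = 0.077075.
1 − 2Q = 0.904762, giving −¼ ln(0.904762) = 0.025021.
d = 0.077075 + 0.025021 = 0.102096.

0.102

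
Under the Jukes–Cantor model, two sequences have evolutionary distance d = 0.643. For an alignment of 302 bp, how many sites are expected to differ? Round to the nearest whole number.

Invert JC69: p = (3/4)(1 − e^(−4d/3)) = 0.75 × (1 − e^(-0.857333)) = 0.75 × (1 − 0.424292) = 0.431781.
Expected differing sites = pL ≈ 0.431781 × 302 = 130.397862 ≈ 130.

130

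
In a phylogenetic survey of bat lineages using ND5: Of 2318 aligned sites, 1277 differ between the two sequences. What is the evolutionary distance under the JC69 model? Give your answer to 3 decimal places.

p = 1277/2318 ≈ 0.550906.
d = −(3/4) ln(1 − 4p/3) = −0.75 ln(1 − 0.734541) = −0.75 ln(0.265459)
  = −0.75 × (-1.326295) = 0.994721 substitutions/site.

0.995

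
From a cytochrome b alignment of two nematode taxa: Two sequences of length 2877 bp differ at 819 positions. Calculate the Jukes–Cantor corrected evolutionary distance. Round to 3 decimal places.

0.358

p = 819/2877 ≈ 0.284672.
d = −(3/4) ln(1 − 4p/3) = −0.75 ln(1 − 0.379563) = −0.75 ln(0.620437)
  = −0.75 × (-0.477331) = 0.357998 substitutions/site.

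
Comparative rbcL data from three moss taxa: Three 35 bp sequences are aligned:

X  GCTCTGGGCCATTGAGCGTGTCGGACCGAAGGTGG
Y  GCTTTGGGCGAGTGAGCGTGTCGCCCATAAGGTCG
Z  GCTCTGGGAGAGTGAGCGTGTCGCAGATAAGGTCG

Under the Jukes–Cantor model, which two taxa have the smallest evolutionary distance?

X–Y: 8/35 differ, p = 0.229, d = 0.273.
X–Z: 8/35 differ, p = 0.229, d = 0.273.
Y–Z: 4/35 differ, p = 0.114, d = 0.124.
The smallest distance is between Y and Z.

Y and Z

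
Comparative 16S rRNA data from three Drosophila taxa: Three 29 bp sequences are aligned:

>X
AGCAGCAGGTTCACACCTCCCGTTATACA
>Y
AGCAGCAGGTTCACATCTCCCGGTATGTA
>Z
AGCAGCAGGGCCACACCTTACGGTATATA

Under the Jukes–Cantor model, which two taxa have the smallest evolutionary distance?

X–Y: 4/29 differ, p = 0.138, d = 0.152.
X–Z: 6/29 differ, p = 0.207, d = 0.242.
Y–Z: 6/29 differ, p = 0.207, d = 0.242.
The smallest distance is between X and Y.

X and Y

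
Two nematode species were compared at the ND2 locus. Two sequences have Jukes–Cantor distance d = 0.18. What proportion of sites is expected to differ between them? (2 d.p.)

p = (3/4)(1 − e^(−4d/3)) = 0.75 × (1 − e^(-0.24)) = 0.75 × (1 − 0.786628) = 0.160029.

0.16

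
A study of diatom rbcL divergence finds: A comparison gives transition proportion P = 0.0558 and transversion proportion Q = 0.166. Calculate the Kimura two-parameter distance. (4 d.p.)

0.2635

Under the Kimura two-parameter model, d = −½ ln(1 − 2P − Q) − ¼ ln(1 − 2Q).
1 − 2P − Q = 0.7224, giving −½ ln(0.7224) = 0.162588.
1 − 2Q = 0.668, giving −¼ ln(0.668) = 0.100867.
d = 0.162588 + 0.100867 = 0.263455.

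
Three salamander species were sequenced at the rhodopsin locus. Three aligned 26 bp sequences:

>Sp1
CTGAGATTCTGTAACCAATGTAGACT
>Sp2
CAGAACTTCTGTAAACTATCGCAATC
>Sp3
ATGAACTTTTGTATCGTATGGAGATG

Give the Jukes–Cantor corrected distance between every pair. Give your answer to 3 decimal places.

d(Sp1,Sp2) = 0.623, d(Sp1,Sp3) = 0.539, d(Sp2,Sp3) = 0.539

Sp1–Sp2: 11/26 sites differ → p ≈ 0.423077, d = −0.75 ln(1 − 0.564103) = 0.622762 ≈ 0.623.
Sp1–Sp3: 10/26 sites differ → p ≈ 0.384615, d = −0.75 ln(1 − 0.51282) = 0.539341 ≈ 0.539.
Sp2–Sp3: 10/26 sites differ → p ≈ 0.384615, d = −0.75 ln(1 − 0.51282) = 0.539341 ≈ 0.539.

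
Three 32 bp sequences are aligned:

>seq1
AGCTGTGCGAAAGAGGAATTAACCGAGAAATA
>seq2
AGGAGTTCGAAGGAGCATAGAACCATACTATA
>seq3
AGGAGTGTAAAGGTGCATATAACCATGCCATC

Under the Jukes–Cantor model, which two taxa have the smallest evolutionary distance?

seq2 and seq3

seq1–seq2: 13/32 differ, p = 0.406, d = 0.585.
seq1–seq3: 14/32 differ, p = 0.438, d = 0.657.
seq2–seq3: 8/32 differ, p = 0.250, d = 0.304.
The smallest distance is between seq2 and seq3.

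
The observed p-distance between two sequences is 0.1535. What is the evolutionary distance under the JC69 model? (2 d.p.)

0.17

d = −(3/4) ln(1 − 4p/3) = −0.75 ln(1 − 0.204667) = −0.75 ln(0.795333)
  = −0.75 × (-0.228994) = 0.171746 substitutions/site.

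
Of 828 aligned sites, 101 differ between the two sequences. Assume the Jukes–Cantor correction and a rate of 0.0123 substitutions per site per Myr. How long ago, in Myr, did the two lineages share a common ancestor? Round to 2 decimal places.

p = 101/828 ≈ 0.121981.
d = −(3/4) ln(1 − 4p/3) = −0.75 ln(1 − 0.162641) = −0.75 ln(0.837359)
  = −0.75 × (-0.177502) = 0.133127 substitutions/site.
Under a molecular clock d = 2μt, so t = d/(2μ) = 0.133127 / (2 × 0.0123) = 5.41 Myr.

5.41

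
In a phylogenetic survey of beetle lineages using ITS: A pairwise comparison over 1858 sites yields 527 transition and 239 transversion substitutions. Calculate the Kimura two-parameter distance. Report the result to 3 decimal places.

P = 527/1858 ≈ 0.283638 and Q = 239/1858 ≈ 0.128633.
Under the Kimura two-parameter model, d = −½ ln(1 − 2P − Q) − ¼ ln(1 − 2Q).
1 − 2P − Q = 0.304091, giving −½ ln(0.304091) = 0.595214.
1 − 2Q = 0.742734, giving −¼ ln(0.742734) = 0.074354.
d = 0.595214 + 0.074354 = 0.669568.

0.670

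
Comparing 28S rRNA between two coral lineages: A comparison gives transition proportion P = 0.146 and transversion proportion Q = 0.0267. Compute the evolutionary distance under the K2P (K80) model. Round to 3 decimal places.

Under the Kimura two-parameter model, d = −½ ln(1 − 2P − Q) − ¼ ln(1 − 2Q).
1 − 2P − Q = 0.6813, giving −½ ln(0.6813) = 0.191876.
1 − 2Q = 0.9466, giving −¼ ln(0.9466) = 0.013720.
d = 0.191876 + 0.013720 = 0.205596.

0.206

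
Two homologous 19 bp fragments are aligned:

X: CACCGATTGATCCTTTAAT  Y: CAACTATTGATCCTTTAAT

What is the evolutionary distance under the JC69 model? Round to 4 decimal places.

The sequences differ at 2 of 19 sites (3, 5), so p = 2/19 ≈ 0.105263.
d = −(3/4) ln(1 − 4p/3) = −0.75 ln(1 − 0.140351) = −0.75 ln(0.859649)
  = −0.75 × (-0.151231) = 0.113423 substitutions/site.

0.1134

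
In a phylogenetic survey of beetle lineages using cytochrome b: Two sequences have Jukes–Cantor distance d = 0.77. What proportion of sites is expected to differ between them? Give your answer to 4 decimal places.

p = (3/4)(1 − e^(−4d/3)) = 0.75 × (1 − e^(-1.026667)) = 0.75 × (1 − 0.358199) = 0.481351.

0.4814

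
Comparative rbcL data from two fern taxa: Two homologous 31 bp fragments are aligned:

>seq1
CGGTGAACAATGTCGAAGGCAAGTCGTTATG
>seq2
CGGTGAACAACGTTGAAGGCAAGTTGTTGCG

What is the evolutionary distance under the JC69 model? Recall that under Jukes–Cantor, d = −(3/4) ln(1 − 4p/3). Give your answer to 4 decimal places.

The sequences differ at 5 of 31 sites (11, 14, 25, 29, 30), so p = 5/31 ≈ 0.16129.
d = −(3/4) ln(1 − 4p/3) = −0.75 ln(1 − 0.215053) = −0.75 ln(0.784947)
  = −0.75 × (-0.242139) = 0.181604 substitutions/site.

0.1816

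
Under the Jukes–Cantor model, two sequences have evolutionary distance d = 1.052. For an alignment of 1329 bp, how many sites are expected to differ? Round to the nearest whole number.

752

Invert JC69: p = (3/4)(1 − e^(−4d/3)) = 0.75 × (1 − e^(-1.402667)) = 0.75 × (1 − 0.245940) = 0.565545.
Expected differing sites = pL ≈ 0.565545 × 1329 = 751.609305 ≈ 752.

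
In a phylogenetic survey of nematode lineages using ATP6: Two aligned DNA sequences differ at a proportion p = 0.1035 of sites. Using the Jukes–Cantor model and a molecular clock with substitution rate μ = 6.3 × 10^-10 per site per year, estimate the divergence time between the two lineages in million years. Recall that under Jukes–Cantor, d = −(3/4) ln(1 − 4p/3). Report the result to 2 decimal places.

d = −(3/4) ln(1 − 4p/3) = −0.75 ln(1 − 0.138) = −0.75 ln(0.862)
  = −0.75 × (-0.148500) = 0.111375 substitutions/site.
Under a molecular clock d = 2μt, so t = d/(2μ) = 0.111375 / (2 × 6.3 × 10^-10) = 88.39 million years.

88.39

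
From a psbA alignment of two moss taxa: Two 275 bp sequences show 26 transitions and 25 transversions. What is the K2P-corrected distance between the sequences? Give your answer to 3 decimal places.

P = 26/275 ≈ 0.094545 and Q = 25/275 ≈ 0.090909.
Under the Kimura two-parameter model, d = −½ ln(1 − 2P − Q) − ¼ ln(1 − 2Q).
1 − 2P − Q = 0.720001, giving −½ ln(0.720001) = 0.164251.
1 − 2Q = 0.818182, giving −¼ ln(0.818182) = 0.050168.
d = 0.164251 + 0.050168 = 0.214419.

0.214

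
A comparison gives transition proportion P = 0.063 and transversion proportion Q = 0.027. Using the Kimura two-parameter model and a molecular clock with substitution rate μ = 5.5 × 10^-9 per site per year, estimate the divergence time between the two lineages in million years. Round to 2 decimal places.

Under the Kimura two-parameter model, d = −½ ln(1 − 2P − Q) − ¼ ln(1 − 2Q).
1 − 2P − Q = 0.847, giving −½ ln(0.847) = 0.083027.
1 − 2Q = 0.946, giving −¼ ln(0.946) = 0.013878.
d = 0.083027 + 0.013878 = 0.096905.
Under a molecular clock d = 2μt, so t = d/(2μ) = 0.096905 / (2 × 5.5 × 10^-9) = 8.81 million years.

8.81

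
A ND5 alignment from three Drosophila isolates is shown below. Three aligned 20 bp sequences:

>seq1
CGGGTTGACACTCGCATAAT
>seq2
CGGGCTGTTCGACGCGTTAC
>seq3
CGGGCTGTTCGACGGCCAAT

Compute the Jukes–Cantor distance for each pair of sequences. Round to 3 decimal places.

seq1–seq2: 9/20 sites differ → p = 0.45, d = −0.75 ln(1 − 0.6) = 0.687218 ≈ 0.687.
seq1–seq3: 9/20 sites differ → p = 0.45, d = −0.75 ln(1 − 0.6) = 0.687218 ≈ 0.687.
seq2–seq3: 5/20 sites differ → p = 0.25, d = −0.75 ln(1 − 0.333333) = 0.304098 ≈ 0.304.

d(seq1,seq2) = 0.687, d(seq1,seq3) = 0.687, d(seq2,seq3) = 0.304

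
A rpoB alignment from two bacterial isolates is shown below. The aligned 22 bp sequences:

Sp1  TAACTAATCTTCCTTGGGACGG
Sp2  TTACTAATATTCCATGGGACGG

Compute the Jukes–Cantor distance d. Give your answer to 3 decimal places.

The sequences differ at 3 of 22 sites (2, 9, 14), so p = 3/22 ≈ 0.136364.
d = −(3/4) ln(1 − 4p/3) = −0.75 ln(1 − 0.181819) = −0.75 ln(0.818181)
  = −0.75 × (-0.200672) = 0.150504 substitutions/site.

0.151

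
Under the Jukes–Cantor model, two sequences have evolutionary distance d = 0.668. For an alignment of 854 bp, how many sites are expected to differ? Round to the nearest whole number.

Invert JC69: p = (3/4)(1 − e^(−4d/3)) = 0.75 × (1 − e^(-0.890667)) = 0.75 × (1 − 0.410382) = 0.442214.
Expected differing sites = pL ≈ 0.442214 × 854 = 377.650756 ≈ 378.

378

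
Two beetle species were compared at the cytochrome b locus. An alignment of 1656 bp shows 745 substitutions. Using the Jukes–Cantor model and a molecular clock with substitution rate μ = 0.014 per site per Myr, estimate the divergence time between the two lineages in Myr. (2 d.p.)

24.53

p = 745/1656 ≈ 0.449879.
d = −(3/4) ln(1 − 4p/3) = −0.75 ln(1 − 0.599839) = −0.75 ln(0.400161)
  = −0.75 × (-0.915888) = 0.686916 substitutions/site.
Under a molecular clock d = 2μt, so t = d/(2μ) = 0.686916 / (2 × 0.014) = 24.53 Myr.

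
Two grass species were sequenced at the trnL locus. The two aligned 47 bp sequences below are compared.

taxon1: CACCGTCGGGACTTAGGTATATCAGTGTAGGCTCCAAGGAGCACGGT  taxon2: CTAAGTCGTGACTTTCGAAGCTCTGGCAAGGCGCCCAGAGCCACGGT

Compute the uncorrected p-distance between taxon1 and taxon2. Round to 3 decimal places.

0.383

The sequences differ at 18 of 47 positions.
p = 18/47 = 0.382978… ≈ 0.383 (to 3 d.p.).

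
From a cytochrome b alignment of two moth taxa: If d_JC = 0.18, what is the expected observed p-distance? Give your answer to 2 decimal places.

0.16

p = (3/4)(1 − e^(−4d/3)) = 0.75 × (1 − e^(-0.24)) = 0.75 × (1 − 0.786628) = 0.160029.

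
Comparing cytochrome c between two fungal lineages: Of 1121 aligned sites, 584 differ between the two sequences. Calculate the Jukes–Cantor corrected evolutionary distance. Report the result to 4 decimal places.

p = 584/1121 ≈ 0.520963.
d = −(3/4) ln(1 − 4p/3) = −0.75 ln(1 − 0.694617) = −0.75 ln(0.305383)
  = −0.75 × (-1.186189) = 0.889642 substitutions/site.

0.8896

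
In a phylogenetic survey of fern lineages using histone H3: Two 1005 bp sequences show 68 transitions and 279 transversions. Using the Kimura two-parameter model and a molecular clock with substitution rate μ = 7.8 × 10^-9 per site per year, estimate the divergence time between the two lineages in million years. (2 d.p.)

P = 68/1005 ≈ 0.067662 and Q = 279/1005 ≈ 0.277612.
Under the Kimura two-parameter model, d = −½ ln(1 − 2P − Q) − ¼ ln(1 − 2Q).
1 − 2P − Q = 0.587064, giving −½ ln(0.587064) = 0.266311.
1 − 2Q = 0.444776, giving −¼ ln(0.444776) = 0.202546.
d = 0.266311 + 0.202546 = 0.468857.
Under a molecular clock d = 2μt, so t = d/(2μ) = 0.468857 / (2 × 7.8 × 10^-9) = 30.05 million years.

30.05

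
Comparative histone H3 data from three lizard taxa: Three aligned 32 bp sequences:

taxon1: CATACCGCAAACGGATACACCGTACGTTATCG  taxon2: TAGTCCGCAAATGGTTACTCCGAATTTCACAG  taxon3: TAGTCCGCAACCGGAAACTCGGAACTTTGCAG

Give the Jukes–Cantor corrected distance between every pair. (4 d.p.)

d(taxon1,taxon2) = 0.5199, d(taxon1,taxon3) = 0.5199, d(taxon2,taxon3) = 0.3041

taxon1–taxon2: 12/32 sites differ → p = 0.375, d = −0.75 ln(1 − 0.5) = 0.519860 ≈ 0.5199.
taxon1–taxon3: 12/32 sites differ → p = 0.375, d = −0.75 ln(1 − 0.5) = 0.519860 ≈ 0.5199.
taxon2–taxon3: 8/32 sites differ → p = 0.25, d = −0.75 ln(1 − 0.333333) = 0.304098 ≈ 0.3041.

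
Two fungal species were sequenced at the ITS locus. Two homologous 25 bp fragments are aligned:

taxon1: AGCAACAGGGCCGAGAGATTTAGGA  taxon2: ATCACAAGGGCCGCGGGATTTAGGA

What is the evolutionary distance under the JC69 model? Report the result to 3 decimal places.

0.233

The sequences differ at 5 of 25 sites (2, 5, 6, 14, 16), so p = 5/25 = 0.2.
d = −(3/4) ln(1 − 4p/3) = −0.75 ln(1 − 0.266667) = −0.75 ln(0.733333)
  = −0.75 × (-0.310155) = 0.232616 substitutions/site.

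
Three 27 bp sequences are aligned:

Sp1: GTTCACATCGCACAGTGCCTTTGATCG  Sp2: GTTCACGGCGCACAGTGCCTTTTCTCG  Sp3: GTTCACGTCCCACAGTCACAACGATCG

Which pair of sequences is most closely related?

Sp1 and Sp2

Sp1–Sp2: 4/27 differ, p = 0.148, d = 0.165.
Sp1–Sp3: 7/27 differ, p = 0.259, d = 0.318.
Sp2–Sp3: 9/27 differ, p = 0.333, d = 0.441.
The smallest distance is between Sp1 and Sp2.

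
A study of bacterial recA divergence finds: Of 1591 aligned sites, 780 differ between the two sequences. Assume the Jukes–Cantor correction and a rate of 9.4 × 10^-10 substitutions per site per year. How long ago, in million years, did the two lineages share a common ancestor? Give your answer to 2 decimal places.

423.03

p = 780/1591 ≈ 0.490258.
d = −(3/4) ln(1 − 4p/3) = −0.75 ln(1 − 0.653677) = −0.75 ln(0.346323)
  = −0.75 × (-1.060383) = 0.795287 substitutions/site.
Under a molecular clock d = 2μt, so t = d/(2μ) = 0.795287 / (2 × 9.4 × 10^-10) = 423.03 million years.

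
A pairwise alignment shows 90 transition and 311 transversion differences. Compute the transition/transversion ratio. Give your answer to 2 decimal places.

R = 90/311 = 0.289389… ≈ 0.29 (to 2 d.p.).

0.29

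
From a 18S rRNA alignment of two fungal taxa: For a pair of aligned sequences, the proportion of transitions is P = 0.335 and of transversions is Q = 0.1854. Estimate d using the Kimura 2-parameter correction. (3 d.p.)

Under the Kimura two-parameter model, d = −½ ln(1 − 2P − Q) − ¼ ln(1 − 2Q).
1 − 2P − Q = 0.1446, giving −½ ln(0.1446) = 0.966892.
1 − 2Q = 0.6292, giving −¼ ln(0.6292) = 0.115827.
d = 0.966892 + 0.115827 = 1.082719.

1.083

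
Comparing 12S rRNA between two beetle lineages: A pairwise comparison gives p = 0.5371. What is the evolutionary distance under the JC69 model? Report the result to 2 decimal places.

d = −(3/4) ln(1 − 4p/3) = −0.75 ln(1 − 0.716133) = −0.75 ln(0.283867)
  = −0.75 × (-1.259249) = 0.944437 substitutions/site.

0.94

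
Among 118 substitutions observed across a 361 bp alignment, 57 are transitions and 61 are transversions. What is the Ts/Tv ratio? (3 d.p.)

R = 57/61 = 0.934426… ≈ 0.934 (to 3 d.p.).

0.934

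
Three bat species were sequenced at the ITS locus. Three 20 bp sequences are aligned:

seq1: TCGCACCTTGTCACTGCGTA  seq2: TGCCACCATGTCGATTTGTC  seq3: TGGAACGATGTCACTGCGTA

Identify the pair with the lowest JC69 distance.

seq1 and seq3

seq1–seq2: 8/20 differ, p = 0.400, d = 0.572.
seq1–seq3: 4/20 differ, p = 0.200, d = 0.233.
seq2–seq3: 8/20 differ, p = 0.400, d = 0.572.
The smallest distance is between seq1 and seq3.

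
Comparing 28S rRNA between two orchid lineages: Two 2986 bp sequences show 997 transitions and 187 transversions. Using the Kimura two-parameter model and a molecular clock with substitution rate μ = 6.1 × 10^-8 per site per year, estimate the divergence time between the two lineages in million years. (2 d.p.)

5.65

P = 997/2986 ≈ 0.333891 and Q = 187/2986 ≈ 0.062626.
Under the Kimura two-parameter model, d = −½ ln(1 − 2P − Q) − ¼ ln(1 − 2Q).
1 − 2P − Q = 0.269592, giving −½ ln(0.269592) = 0.655423.
1 − 2Q = 0.874748, giving −¼ ln(0.874748) = 0.033455.
d = 0.655423 + 0.033455 = 0.688878.
Under a molecular clock d = 2μt, so t = d/(2μ) = 0.688878 / (2 × 6.1 × 10^-8) = 5.65 million years.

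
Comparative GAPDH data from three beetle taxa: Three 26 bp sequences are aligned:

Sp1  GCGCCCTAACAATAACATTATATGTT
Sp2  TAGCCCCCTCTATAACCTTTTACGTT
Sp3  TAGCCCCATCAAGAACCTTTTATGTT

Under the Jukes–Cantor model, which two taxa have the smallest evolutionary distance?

Sp1–Sp2: 9/26 differ, p = 0.346, d = 0.464.
Sp1–Sp3: 7/26 differ, p = 0.269, d = 0.334.
Sp2–Sp3: 4/26 differ, p = 0.154, d = 0.172.
The smallest distance is between Sp2 and Sp3.

Sp2 and Sp3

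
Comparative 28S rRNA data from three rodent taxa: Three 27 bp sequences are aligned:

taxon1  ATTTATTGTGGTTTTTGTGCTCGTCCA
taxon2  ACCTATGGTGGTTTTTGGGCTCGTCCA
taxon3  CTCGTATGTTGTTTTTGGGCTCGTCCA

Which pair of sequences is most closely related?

taxon1–taxon2: 4/27 differ, p = 0.148, d = 0.165.
taxon1–taxon3: 7/27 differ, p = 0.259, d = 0.318.
taxon2–taxon3: 7/27 differ, p = 0.259, d = 0.318.
The smallest distance is between taxon1 and taxon2.

taxon1 and taxon2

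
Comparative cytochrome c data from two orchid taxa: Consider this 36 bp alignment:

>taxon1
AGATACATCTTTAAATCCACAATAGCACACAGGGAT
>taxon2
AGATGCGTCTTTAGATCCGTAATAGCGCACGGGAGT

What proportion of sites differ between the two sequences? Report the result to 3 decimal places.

The sequences differ at 9 of 36 positions (sites 5, 7, 14, 19, 20, 27, 31, 34, 35).
p = 9/36 = 0.250.

0.250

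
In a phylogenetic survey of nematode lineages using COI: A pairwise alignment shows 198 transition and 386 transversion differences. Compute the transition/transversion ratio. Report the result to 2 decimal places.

0.51

R = 198/386 = 0.512953… ≈ 0.51 (to 2 d.p.).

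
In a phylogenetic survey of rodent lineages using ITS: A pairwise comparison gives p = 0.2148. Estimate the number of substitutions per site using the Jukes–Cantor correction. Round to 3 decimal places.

0.253

d = −(3/4) ln(1 − 4p/3) = −0.75 ln(1 − 0.2864) = −0.75 ln(0.7136)
  = −0.75 × (-0.337433) = 0.253075 substitutions/site.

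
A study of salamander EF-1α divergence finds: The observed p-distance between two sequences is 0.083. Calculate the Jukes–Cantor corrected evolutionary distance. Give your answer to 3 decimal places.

0.088

d = −(3/4) ln(1 − 4p/3) = −0.75 ln(1 − 0.110667) = −0.75 ln(0.889333)
  = −0.75 × (-0.117284) = 0.087963 substitutions/site.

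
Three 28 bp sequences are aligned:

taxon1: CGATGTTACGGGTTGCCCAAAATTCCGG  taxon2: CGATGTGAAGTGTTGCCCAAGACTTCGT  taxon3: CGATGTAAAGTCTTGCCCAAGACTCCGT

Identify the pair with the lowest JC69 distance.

taxon1–taxon2: 7/28 differ, p = 0.250, d = 0.304.
taxon1–taxon3: 7/28 differ, p = 0.250, d = 0.304.
taxon2–taxon3: 3/28 differ, p = 0.107, d = 0.116.
The smallest distance is between taxon2 and taxon3.

taxon2 and taxon3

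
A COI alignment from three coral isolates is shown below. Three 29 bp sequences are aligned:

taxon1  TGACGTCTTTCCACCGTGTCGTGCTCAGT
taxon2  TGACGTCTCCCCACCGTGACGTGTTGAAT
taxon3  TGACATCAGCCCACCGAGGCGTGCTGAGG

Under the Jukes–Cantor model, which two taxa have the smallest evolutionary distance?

taxon1 and taxon2

taxon1–taxon2: 6/29 differ, p = 0.207, d = 0.242.
taxon1–taxon3: 8/29 differ, p = 0.276, d = 0.344.
taxon2–taxon3: 8/29 differ, p = 0.276, d = 0.344.
The smallest distance is between taxon1 and taxon2.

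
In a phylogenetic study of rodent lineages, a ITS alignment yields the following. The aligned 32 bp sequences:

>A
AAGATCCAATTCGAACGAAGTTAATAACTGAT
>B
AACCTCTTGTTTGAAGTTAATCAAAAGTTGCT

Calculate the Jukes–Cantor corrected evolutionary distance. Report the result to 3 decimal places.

The sequences differ at 15 of 32 sites, so p = 15/32 = 0.46875.
d = −(3/4) ln(1 − 4p/3) = −0.75 ln(1 − 0.625) = −0.75 ln(0.375)
  = −0.75 × (-0.980829) = 0.735622 substitutions/site.

0.736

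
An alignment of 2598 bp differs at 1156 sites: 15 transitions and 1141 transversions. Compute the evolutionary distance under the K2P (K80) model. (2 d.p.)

0.83

P = 15/2598 ≈ 0.005774 and Q = 1141/2598 ≈ 0.439184.
Under the Kimura two-parameter model, d = −½ ln(1 − 2P − Q) − ¼ ln(1 − 2Q).
1 − 2P − Q = 0.549268, giving −½ ln(0.549268) = 0.299584.
1 − 2Q = 0.121632, giving −¼ ln(0.121632) = 0.526689.
d = 0.299584 + 0.526689 = 0.826273.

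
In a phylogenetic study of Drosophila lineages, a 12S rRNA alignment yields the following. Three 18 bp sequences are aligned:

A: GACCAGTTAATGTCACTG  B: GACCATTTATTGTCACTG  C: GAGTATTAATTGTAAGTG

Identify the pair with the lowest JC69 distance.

A–B: 2/18 differ, p = 0.111, d = 0.120.
A–C: 7/18 differ, p = 0.389, d = 0.548.
B–C: 5/18 differ, p = 0.278, d = 0.347.
The smallest distance is between A and B.

A and B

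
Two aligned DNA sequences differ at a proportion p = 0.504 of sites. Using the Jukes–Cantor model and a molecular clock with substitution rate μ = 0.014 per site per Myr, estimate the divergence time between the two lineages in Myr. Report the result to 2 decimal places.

29.86

d = −(3/4) ln(1 − 4p/3) = −0.75 ln(1 − 0.672) = −0.75 ln(0.328)
  = −0.75 × (-1.114742) = 0.836057 substitutions/site.
Under a molecular clock d = 2μt, so t = d/(2μ) = 0.836057 / (2 × 0.014) = 29.86 Myr.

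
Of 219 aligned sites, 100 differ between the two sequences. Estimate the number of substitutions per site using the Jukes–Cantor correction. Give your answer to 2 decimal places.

0.70

p = 100/219 ≈ 0.456621.
d = −(3/4) ln(1 − 4p/3) = −0.75 ln(1 − 0.608828) = −0.75 ln(0.391172)
  = −0.75 × (-0.938608) = 0.703956 substitutions/site.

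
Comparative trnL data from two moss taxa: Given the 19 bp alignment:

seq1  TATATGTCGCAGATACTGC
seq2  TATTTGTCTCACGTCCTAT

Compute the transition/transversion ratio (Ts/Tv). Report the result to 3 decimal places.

0.750

Transitions are A↔G and C↔T; transversions are all other mismatches.
Transitions: 3. Transversions: 4.
R = 3/4 = 0.750.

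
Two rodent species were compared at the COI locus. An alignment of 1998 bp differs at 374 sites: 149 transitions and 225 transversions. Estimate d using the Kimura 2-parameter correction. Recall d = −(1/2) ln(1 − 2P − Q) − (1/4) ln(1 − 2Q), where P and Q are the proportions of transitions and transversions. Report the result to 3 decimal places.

0.216

P = 149/1998 ≈ 0.074575 and Q = 225/1998 ≈ 0.112613.
Under the Kimura two-parameter model, d = −½ ln(1 − 2P − Q) − ¼ ln(1 − 2Q).
1 − 2P − Q = 0.738237, giving −½ ln(0.738237) = 0.151745.
1 − 2Q = 0.774774, giving −¼ ln(0.774774) = 0.063796.
d = 0.151745 + 0.063796 = 0.215541.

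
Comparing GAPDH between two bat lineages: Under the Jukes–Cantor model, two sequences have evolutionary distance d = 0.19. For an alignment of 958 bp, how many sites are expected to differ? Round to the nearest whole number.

Invert JC69: p = (3/4)(1 − e^(−4d/3)) = 0.75 × (1 − e^(-0.253333)) = 0.75 × (1 − 0.776209) = 0.167843.
Expected differing sites = pL ≈ 0.167843 × 958 = 160.793594 ≈ 161.

161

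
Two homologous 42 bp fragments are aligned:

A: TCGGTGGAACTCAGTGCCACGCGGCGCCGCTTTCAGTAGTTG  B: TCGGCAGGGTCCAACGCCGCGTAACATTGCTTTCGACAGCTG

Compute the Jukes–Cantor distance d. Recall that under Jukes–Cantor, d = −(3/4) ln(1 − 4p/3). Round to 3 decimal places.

The sequences differ at 19 of 42 sites, so p = 19/42 ≈ 0.452381.
d = −(3/4) ln(1 − 4p/3) = −0.75 ln(1 − 0.603175) = −0.75 ln(0.396825)
  = −0.75 × (-0.924260) = 0.693195 substitutions/site.

0.693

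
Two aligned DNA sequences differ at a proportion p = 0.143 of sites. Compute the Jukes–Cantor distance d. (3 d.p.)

0.159

d = −(3/4) ln(1 − 4p/3) = −0.75 ln(1 − 0.190667) = −0.75 ln(0.809333)
  = −0.75 × (-0.211545) = 0.158659 substitutions/site.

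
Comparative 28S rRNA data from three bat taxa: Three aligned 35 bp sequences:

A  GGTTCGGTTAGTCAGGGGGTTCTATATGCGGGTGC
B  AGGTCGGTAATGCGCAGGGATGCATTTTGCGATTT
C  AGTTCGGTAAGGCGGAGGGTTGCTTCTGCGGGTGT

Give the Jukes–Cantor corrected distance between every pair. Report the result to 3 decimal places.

d(A,B) = 0.868, d(A,C) = 0.360, d(B,C) = 0.407

A–B: 18/35 sites differ → p ≈ 0.514286, d = −0.75 ln(1 − 0.685715) = 0.868091 ≈ 0.868.
A–C: 10/35 sites differ → p ≈ 0.285714, d = −0.75 ln(1 − 0.380952) = 0.359679 ≈ 0.360.
B–C: 11/35 sites differ → p ≈ 0.314286, d = −0.75 ln(1 − 0.419048) = 0.407315 ≈ 0.407.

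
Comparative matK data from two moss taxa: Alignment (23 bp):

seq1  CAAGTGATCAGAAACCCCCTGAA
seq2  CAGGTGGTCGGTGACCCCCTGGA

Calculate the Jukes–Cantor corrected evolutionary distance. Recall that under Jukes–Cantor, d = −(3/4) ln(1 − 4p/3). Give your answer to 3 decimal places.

The sequences differ at 6 of 23 sites (3, 7, 10, 12, 13, 22), so p = 6/23 ≈ 0.26087.
d = −(3/4) ln(1 − 4p/3) = −0.75 ln(1 − 0.347827) = −0.75 ln(0.652173)
  = −0.75 × (-0.427445) = 0.320584 substitutions/site.

0.321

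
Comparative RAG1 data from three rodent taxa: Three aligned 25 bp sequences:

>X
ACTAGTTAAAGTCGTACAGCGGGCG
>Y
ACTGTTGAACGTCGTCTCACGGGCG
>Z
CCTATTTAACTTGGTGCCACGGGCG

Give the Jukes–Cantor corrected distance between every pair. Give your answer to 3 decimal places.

X–Y: 8/25 sites differ → p = 0.32, d = −0.75 ln(1 − 0.426667) = 0.417216 ≈ 0.417.
X–Z: 8/25 sites differ → p = 0.32, d = −0.75 ln(1 − 0.426667) = 0.417216 ≈ 0.417.
Y–Z: 7/25 sites differ → p = 0.28, d = −0.75 ln(1 − 0.373333) = 0.350505 ≈ 0.351.

d(X,Y) = 0.417, d(X,Z) = 0.417, d(Y,Z) = 0.351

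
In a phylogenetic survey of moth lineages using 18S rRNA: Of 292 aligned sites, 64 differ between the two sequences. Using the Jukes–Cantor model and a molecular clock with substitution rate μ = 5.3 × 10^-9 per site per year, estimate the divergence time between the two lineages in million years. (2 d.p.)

p = 64/292 ≈ 0.219178.
d = −(3/4) ln(1 − 4p/3) = −0.75 ln(1 − 0.292237) = −0.75 ln(0.707763)
  = −0.75 × (-0.345646) = 0.259235 substitutions/site.
Under a molecular clock d = 2μt, so t = d/(2μ) = 0.259235 / (2 × 5.3 × 10^-9) = 24.46 million years.

24.46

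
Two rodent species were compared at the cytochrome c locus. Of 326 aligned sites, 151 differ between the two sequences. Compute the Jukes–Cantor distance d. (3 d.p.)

0.721

p = 151/326 ≈ 0.46319.
d = −(3/4) ln(1 − 4p/3) = −0.75 ln(1 − 0.617587) = −0.75 ln(0.382413)
  = −0.75 × (-0.961254) = 0.720941 substitutions/site.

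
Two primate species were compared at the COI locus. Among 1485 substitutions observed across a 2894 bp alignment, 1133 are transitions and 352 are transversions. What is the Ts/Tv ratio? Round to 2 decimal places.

R = 1133/352 = 3.21875 ≈ 3.22 (to 2 d.p.).

3.22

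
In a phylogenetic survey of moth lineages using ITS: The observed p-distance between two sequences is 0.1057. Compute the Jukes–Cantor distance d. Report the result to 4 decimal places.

0.1139

d = −(3/4) ln(1 − 4p/3) = −0.75 ln(1 − 0.140933) = −0.75 ln(0.859067)
  = −0.75 × (-0.151908) = 0.113931 substitutions/site.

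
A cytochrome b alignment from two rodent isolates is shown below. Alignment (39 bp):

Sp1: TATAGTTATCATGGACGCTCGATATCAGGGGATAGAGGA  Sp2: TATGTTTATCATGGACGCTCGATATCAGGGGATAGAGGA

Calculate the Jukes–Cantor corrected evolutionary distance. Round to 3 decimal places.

0.053

The sequences differ at 2 of 39 sites (4, 5), so p = 2/39 ≈ 0.051282.
d = −(3/4) ln(1 − 4p/3) = −0.75 ln(1 − 0.068376) = −0.75 ln(0.931624)
  = −0.75 × (-0.070826) = 0.053120 substitutions/site.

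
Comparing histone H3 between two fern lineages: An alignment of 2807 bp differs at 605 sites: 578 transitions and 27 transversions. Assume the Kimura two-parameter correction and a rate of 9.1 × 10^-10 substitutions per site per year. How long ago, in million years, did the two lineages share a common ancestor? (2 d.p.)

P = 578/2807 ≈ 0.205914 and Q = 27/2807 ≈ 0.009619.
Under the Kimura two-parameter model, d = −½ ln(1 − 2P − Q) − ¼ ln(1 − 2Q).
1 − 2P − Q = 0.578553, giving −½ ln(0.578553) = 0.273613.
1 − 2Q = 0.980762, giving −¼ ln(0.980762) = 0.004856.
d = 0.273613 + 0.004856 = 0.278469.
Under a molecular clock d = 2μt, so t = d/(2μ) = 0.278469 / (2 × 9.1 × 10^-10) = 153.00 million years.

153.00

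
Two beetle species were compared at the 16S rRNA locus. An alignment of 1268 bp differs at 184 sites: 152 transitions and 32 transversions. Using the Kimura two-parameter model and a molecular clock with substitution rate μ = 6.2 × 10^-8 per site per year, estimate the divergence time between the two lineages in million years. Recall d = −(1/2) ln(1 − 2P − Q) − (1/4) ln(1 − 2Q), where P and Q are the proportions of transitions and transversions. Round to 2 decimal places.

P = 152/1268 ≈ 0.119874 and Q = 32/1268 ≈ 0.025237.
Under the Kimura two-parameter model, d = −½ ln(1 − 2P − Q) − ¼ ln(1 − 2Q).
1 − 2P − Q = 0.735015, giving −½ ln(0.735015) = 0.153932.
1 − 2Q = 0.949526, giving −¼ ln(0.949526) = 0.012948.
d = 0.153932 + 0.012948 = 0.166880.
Under a molecular clock d = 2μt, so t = d/(2μ) = 0.166880 / (2 × 6.2 × 10^-8) = 1.35 million years.

1.35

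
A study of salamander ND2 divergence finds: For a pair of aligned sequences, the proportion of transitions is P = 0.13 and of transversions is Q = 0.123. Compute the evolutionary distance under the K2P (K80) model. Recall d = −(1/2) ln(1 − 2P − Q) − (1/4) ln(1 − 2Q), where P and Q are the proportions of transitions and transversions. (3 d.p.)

0.312

Under the Kimura two-parameter model, d = −½ ln(1 − 2P − Q) − ¼ ln(1 − 2Q).
1 − 2P − Q = 0.617, giving −½ ln(0.617) = 0.241443.
1 − 2Q = 0.754, giving −¼ ln(0.754) = 0.070591.
d = 0.241443 + 0.070591 = 0.312034.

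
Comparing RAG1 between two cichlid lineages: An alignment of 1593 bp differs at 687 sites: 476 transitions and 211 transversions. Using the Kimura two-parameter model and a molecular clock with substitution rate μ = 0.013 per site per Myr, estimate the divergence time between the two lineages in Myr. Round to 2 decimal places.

P = 476/1593 ≈ 0.298807 and Q = 211/1593 ≈ 0.132454.
Under the Kimura two-parameter model, d = −½ ln(1 − 2P − Q) − ¼ ln(1 − 2Q).
1 − 2P − Q = 0.269932, giving −½ ln(0.269932) = 0.654793.
1 − 2Q = 0.735092, giving −¼ ln(0.735092) = 0.076940.
d = 0.654793 + 0.076940 = 0.731733.
Under a molecular clock d = 2μt, so t = d/(2μ) = 0.731733 / (2 × 0.013) = 28.14 Myr.

28.14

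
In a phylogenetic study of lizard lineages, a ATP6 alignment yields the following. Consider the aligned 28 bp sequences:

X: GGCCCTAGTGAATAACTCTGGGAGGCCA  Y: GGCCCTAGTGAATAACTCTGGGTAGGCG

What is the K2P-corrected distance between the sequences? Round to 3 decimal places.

Of 28 sites, 2 differences are transitions and 2 are transversions, so P = 2/28 ≈ 0.071429 and Q = 2/28 ≈ 0.071429.
Under the Kimura two-parameter model, d = −½ ln(1 − 2P − Q) − ¼ ln(1 − 2Q).
1 − 2P − Q = 0.785713, giving −½ ln(0.785713) = 0.120582.
1 − 2Q = 0.857142, giving −¼ ln(0.857142) = 0.038538.
d = 0.120582 + 0.038538 = 0.159120.

0.159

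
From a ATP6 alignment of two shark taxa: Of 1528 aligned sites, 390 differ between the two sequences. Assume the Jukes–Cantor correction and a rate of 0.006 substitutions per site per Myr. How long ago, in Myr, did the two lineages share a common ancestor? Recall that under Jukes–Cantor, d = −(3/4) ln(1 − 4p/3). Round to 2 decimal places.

26.00

p = 390/1528 ≈ 0.255236.
d = −(3/4) ln(1 − 4p/3) = −0.75 ln(1 − 0.340315) = −0.75 ln(0.659685)
  = −0.75 × (-0.415993) = 0.311995 substitutions/site.
Under a molecular clock d = 2μt, so t = d/(2μ) = 0.311995 / (2 × 0.006) = 26.00 Myr.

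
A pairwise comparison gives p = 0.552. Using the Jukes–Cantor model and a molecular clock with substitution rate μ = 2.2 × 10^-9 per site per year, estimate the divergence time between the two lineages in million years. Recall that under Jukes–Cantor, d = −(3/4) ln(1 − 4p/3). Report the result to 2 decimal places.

d = −(3/4) ln(1 − 4p/3) = −0.75 ln(1 − 0.736) = −0.75 ln(0.264)
  = −0.75 × (-1.331806) = 0.998855 substitutions/site.
Under a molecular clock d = 2μt, so t = d/(2μ) = 0.998855 / (2 × 2.2 × 10^-9) = 227.01 million years.

227.01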